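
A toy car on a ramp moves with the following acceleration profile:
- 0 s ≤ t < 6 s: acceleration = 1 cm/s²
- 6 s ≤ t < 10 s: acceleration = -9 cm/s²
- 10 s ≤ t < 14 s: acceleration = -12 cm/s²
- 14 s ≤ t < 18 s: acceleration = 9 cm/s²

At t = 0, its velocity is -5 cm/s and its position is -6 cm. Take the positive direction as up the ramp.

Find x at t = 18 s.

-582 cm

On each constant-a segment, Δv = aΔt and Δx = v₀Δt + ½aΔt²; chain segment to segment.
0–6 s: v starts -5 cm/s; Δx = -5·6 + ½·1·6² = -12 cm; v ends 1 cm/s.
6–10 s: v starts 1 cm/s; Δx = 1·4 + ½·-9·4² = -68 cm; v ends -35 cm/s.
10–14 s: v starts -35 cm/s; Δx = -35·4 + ½·-12·4² = -236 cm; v ends -83 cm/s.
14–18 s: v starts -83 cm/s; Δx = -83·4 + ½·9·4² = -260 cm; v ends -47 cm/s.
x(18) = -6 + Σ Δx = -582 cm.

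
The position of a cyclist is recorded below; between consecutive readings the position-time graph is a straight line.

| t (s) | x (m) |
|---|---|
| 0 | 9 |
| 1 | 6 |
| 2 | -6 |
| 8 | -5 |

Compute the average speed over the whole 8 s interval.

2 m/s

Average speed = (total path length)/(elapsed time); on a piecewise-linear x-t graph the path length is Σ|Δx|.
0–1 s: |Δx| = |6 − 9| = 3 m
1–2 s: |Δx| = |-6 − 6| = 12 m
2–8 s: |Δx| = |-5 − -6| = 1 m
Total path = 16 m; average speed = 16/8 = 2 m/s.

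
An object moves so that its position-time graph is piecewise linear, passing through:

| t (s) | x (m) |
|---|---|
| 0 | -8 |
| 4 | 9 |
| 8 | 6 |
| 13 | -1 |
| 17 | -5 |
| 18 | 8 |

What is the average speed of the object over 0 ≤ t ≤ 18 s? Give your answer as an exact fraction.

22/9 m/s

Average speed = (total path length)/(elapsed time); on a piecewise-linear x-t graph the path length is Σ|Δx|.
0–4 s: |Δx| = |9 − -8| = 17 m
4–8 s: |Δx| = |6 − 9| = 3 m
8–13 s: |Δx| = |-1 − 6| = 7 m
13–17 s: |Δx| = |-5 − -1| = 4 m
17–18 s: |Δx| = |8 − -5| = 13 m
Total path = 44 m; average speed = 44/18 = 22/9 m/s.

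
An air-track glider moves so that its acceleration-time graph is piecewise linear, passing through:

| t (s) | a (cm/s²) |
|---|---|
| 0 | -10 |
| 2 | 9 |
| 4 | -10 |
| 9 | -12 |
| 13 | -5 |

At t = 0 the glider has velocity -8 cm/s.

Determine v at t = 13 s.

Δv equals the area under the a-t graph; then v = v₀ + Δv.
0–2 s: ½(-10 + 9)(2) = -1 cm/s
2–4 s: ½(9 + -10)(2) = -1 cm/s
4–9 s: ½(-10 + -12)(5) = -55 cm/s
9–13 s: ½(-12 + -5)(4) = -34 cm/s
Δv = -91 cm/s, so v(13) = -8 + (-91) = -99 cm/s.

-99 cm/s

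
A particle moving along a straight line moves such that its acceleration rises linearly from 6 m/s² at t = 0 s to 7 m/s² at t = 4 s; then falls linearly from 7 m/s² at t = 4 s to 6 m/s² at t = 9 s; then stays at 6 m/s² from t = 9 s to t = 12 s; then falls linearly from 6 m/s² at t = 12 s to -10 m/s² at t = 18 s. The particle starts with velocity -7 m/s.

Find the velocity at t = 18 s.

Δv equals the area under the a-t graph; then v = v₀ + Δv.
0–4 s: ½(6 + 7)(4) = 26 m/s
4–9 s: ½(7 + 6)(5) = 32.5 m/s
9–12 s: 6 × 3 = 18 m/s
12–18 s: ½(6 + -10)(6) = -12 m/s
Δv = 64.5 m/s, so v(18) = -7 + (64.5) = 57.5 m/s.

57.5 m/s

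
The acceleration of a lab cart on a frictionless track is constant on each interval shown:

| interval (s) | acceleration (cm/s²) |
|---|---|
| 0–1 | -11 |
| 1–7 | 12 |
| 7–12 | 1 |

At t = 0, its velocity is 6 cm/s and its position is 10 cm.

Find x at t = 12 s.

544 cm

On each constant-a segment, Δv = aΔt and Δx = v₀Δt + ½aΔt²; chain segment to segment.
0–1 s: v starts 6 cm/s; Δx = 6·1 + ½·-11·1² = 0.5 cm; v ends -5 cm/s.
1–7 s: v starts -5 cm/s; Δx = -5·6 + ½·12·6² = 186 cm; v ends 67 cm/s.
7–12 s: v starts 67 cm/s; Δx = 67·5 + ½·1·5² = 347.5 cm; v ends 72 cm/s.
x(12) = 10 + Σ Δx = 544 cm.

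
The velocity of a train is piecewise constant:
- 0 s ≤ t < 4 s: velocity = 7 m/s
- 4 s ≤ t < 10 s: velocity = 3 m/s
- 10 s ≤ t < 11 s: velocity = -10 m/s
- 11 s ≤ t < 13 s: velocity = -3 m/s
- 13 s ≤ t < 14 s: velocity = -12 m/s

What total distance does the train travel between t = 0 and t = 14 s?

Total distance travelled is ∫|v| dt — sum the magnitudes of each area piece.
0–4 s: |7| × 4 = 28 m
4–10 s: |3| × 6 = 18 m
10–11 s: |-10| × 1 = 10 m
11–13 s: |-3| × 2 = 6 m
13–14 s: |-12| × 1 = 12 m
Total distance = 74 m

74 m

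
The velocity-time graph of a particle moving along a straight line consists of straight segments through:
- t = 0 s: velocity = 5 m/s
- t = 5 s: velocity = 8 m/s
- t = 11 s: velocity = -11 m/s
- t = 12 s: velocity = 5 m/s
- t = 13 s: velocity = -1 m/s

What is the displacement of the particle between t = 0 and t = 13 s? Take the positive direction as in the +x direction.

Displacement is the signed area under the v-t curve.
0–5 s: ½(5 + 8)(5) = 32.5 m
5–11 s: ½(8 + -11)(6) = -9 m
11–12 s: ½(-11 + 5)(1) = -3 m
12–13 s: ½(5 + -1)(1) = 2 m
Net displacement = 22.5 m

22.5 m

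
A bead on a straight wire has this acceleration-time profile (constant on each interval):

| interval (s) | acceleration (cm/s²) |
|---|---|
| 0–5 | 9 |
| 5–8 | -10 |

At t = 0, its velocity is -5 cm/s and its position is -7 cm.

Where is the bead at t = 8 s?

155.5 cm

On each constant-a segment, Δv = aΔt and Δx = v₀Δt + ½aΔt²; chain segment to segment.
0–5 s: v starts -5 cm/s; Δx = -5·5 + ½·9·5² = 87.5 cm; v ends 40 cm/s.
5–8 s: v starts 40 cm/s; Δx = 40·3 + ½·-10·3² = 75 cm; v ends 10 cm/s.
x(8) = -7 + Σ Δx = 155.5 cm.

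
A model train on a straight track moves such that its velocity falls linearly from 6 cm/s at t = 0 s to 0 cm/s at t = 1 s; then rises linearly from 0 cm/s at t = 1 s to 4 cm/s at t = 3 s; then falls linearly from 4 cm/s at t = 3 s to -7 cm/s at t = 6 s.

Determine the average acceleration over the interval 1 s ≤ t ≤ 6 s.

-1.4 cm/s²

Average acceleration = Δv/Δt = (-7 − 0)/(6 − 1) = -1.4 cm/s².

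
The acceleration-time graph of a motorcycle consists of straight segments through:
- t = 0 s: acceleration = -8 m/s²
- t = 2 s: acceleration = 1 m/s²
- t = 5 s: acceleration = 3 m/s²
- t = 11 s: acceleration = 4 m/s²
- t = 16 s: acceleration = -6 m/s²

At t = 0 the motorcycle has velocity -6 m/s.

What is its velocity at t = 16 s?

Δv equals the area under the a-t graph; then v = v₀ + Δv.
0–2 s: ½(-8 + 1)(2) = -7 m/s
2–5 s: ½(1 + 3)(3) = 6 m/s
5–11 s: ½(3 + 4)(6) = 21 m/s
11–16 s: ½(4 + -6)(5) = -5 m/s
Δv = 15 m/s, so v(16) = -6 + (15) = 9 m/s.

9 m/s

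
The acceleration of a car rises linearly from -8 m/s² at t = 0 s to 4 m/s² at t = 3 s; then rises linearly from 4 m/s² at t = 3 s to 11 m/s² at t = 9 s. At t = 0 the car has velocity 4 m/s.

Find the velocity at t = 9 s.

Δv equals the area under the a-t graph; then v = v₀ + Δv.
0–3 s: ½(-8 + 4)(3) = -6 m/s
3–9 s: ½(4 + 11)(6) = 45 m/s
Δv = 39 m/s, so v(9) = 4 + (39) = 43 m/s.

43 m/s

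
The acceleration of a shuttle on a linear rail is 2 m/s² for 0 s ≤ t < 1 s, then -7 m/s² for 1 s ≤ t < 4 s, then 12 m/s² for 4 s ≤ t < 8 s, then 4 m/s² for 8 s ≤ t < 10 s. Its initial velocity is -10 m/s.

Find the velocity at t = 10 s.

27 m/s

Δv equals the area under the a-t graph; then v = v₀ + Δv.
0–1 s: 2 × 1 = 2 m/s
1–4 s: -7 × 3 = -21 m/s
4–8 s: 12 × 4 = 48 m/s
8–10 s: 4 × 2 = 8 m/s
Δv = 37 m/s, so v(10) = -10 + (37) = 27 m/s.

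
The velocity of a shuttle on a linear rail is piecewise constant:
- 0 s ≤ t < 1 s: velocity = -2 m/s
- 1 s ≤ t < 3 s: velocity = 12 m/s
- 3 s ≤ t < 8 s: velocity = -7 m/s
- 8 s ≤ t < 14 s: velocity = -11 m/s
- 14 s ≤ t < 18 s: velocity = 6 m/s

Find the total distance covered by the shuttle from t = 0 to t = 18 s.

151 m

Total distance travelled is ∫|v| dt — sum the magnitudes of each area piece.
0–1 s: |-2| × 1 = 2 m
1–3 s: |12| × 2 = 24 m
3–8 s: |-7| × 5 = 35 m
8–14 s: |-11| × 6 = 66 m
14–18 s: |6| × 4 = 24 m
Total distance = 151 m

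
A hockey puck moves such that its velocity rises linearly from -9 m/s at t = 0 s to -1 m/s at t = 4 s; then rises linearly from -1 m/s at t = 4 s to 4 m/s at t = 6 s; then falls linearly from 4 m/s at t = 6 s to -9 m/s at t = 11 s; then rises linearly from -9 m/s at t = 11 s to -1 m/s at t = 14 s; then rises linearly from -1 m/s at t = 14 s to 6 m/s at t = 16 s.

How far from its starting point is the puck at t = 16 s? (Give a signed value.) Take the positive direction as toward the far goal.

-39.5 m

Net displacement equals the area under the velocity-time graph (areas below the axis count negative).
0–4 s: ½(-9 + -1)(4) = -20 m
4–6 s: ½(-1 + 4)(2) = 3 m
6–11 s: ½(4 + -9)(5) = -12.5 m
11–14 s: ½(-9 + -1)(3) = -15 m
14–16 s: ½(-1 + 6)(2) = 5 m
Net displacement = -39.5 m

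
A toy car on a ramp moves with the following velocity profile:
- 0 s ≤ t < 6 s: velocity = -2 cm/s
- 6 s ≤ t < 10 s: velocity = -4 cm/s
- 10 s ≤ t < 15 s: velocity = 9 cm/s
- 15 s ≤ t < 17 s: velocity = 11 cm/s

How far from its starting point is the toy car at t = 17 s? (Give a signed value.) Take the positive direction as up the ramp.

Displacement is the signed area under the v-t curve.
0–6 s: -2 × 6 = -12 cm
6–10 s: -4 × 4 = -16 cm
10–15 s: 9 × 5 = 45 cm
15–17 s: 11 × 2 = 22 cm
Net displacement = 39 cm

39 cm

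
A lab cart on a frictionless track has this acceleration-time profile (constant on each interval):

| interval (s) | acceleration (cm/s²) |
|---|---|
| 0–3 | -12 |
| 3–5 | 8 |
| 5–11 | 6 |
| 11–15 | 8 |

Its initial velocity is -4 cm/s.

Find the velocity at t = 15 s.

Δv equals the area under the a-t graph; then v = v₀ + Δv.
0–3 s: -12 × 3 = -36 cm/s
3–5 s: 8 × 2 = 16 cm/s
5–11 s: 6 × 6 = 36 cm/s
11–15 s: 8 × 4 = 32 cm/s
Δv = 48 cm/s, so v(15) = -4 + (48) = 44 cm/s.

44 cm/s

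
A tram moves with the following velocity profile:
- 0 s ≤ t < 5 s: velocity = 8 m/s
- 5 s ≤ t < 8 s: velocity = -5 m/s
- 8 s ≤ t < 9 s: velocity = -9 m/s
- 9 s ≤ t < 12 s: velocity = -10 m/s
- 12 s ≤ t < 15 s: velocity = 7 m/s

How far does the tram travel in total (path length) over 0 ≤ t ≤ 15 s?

115 m

Total distance travelled is ∫|v| dt — sum the magnitudes of each area piece.
0–5 s: |8| × 5 = 40 m
5–8 s: |-5| × 3 = 15 m
8–9 s: |-9| × 1 = 9 m
9–12 s: |-10| × 3 = 30 m
12–15 s: |7| × 3 = 21 m
Total distance = 115 m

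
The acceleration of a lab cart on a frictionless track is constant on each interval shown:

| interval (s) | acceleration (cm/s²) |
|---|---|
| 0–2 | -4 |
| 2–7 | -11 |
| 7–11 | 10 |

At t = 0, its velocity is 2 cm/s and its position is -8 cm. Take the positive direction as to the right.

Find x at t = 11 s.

-343.5 cm

On each constant-a segment, Δv = aΔt and Δx = v₀Δt + ½aΔt²; chain segment to segment.
0–2 s: v starts 2 cm/s; Δx = 2·2 + ½·-4·2² = -4 cm; v ends -6 cm/s.
2–7 s: v starts -6 cm/s; Δx = -6·5 + ½·-11·5² = -167.5 cm; v ends -61 cm/s.
7–11 s: v starts -61 cm/s; Δx = -61·4 + ½·10·4² = -164 cm; v ends -21 cm/s.
x(11) = -8 + Σ Δx = -343.5 cm.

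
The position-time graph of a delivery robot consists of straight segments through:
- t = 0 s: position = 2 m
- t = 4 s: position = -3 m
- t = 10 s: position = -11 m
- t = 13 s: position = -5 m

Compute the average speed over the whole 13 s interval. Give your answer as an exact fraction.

Average speed = (total path length)/(elapsed time); on a piecewise-linear x-t graph the path length is Σ|Δx|.
0–4 s: |Δx| = |-3 − 2| = 5 m
4–10 s: |Δx| = |-11 − -3| = 8 m
10–13 s: |Δx| = |-5 − -11| = 6 m
Total path = 19 m; average speed = 19/13 = 19/13 m/s.

19/13 m/s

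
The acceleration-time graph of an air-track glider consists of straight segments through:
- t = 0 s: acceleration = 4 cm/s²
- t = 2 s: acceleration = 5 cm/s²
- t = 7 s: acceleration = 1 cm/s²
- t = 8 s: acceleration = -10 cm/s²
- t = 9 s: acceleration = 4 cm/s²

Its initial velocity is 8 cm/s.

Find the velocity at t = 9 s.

Δv equals the area under the a-t graph; then v = v₀ + Δv.
0–2 s: ½(4 + 5)(2) = 9 cm/s
2–7 s: ½(5 + 1)(5) = 15 cm/s
7–8 s: ½(1 + -10)(1) = -4.5 cm/s
8–9 s: ½(-10 + 4)(1) = -3 cm/s
Δv = 16.5 cm/s, so v(9) = 8 + (16.5) = 24.5 cm/s.

24.5 cm/s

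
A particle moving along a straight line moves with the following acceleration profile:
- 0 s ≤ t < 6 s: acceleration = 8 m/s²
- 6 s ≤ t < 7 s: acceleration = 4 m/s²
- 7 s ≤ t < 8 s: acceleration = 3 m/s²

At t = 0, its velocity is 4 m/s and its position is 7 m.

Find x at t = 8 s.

On each constant-a segment, Δv = aΔt and Δx = v₀Δt + ½aΔt²; chain segment to segment.
0–6 s: v starts 4 m/s; Δx = 4·6 + ½·8·6² = 168 m; v ends 52 m/s.
6–7 s: v starts 52 m/s; Δx = 52·1 + ½·4·1² = 54 m; v ends 56 m/s.
7–8 s: v starts 56 m/s; Δx = 56·1 + ½·3·1² = 57.5 m; v ends 59 m/s.
x(8) = 7 + Σ Δx = 286.5 m.

286.5 m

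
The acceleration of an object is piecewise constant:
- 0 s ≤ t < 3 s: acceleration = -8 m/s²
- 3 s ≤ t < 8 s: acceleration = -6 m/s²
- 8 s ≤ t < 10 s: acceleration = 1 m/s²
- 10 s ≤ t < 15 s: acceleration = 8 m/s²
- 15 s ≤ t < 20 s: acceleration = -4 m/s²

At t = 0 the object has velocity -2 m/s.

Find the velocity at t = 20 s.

-34 m/s

Δv equals the area under the a-t graph; then v = v₀ + Δv.
0–3 s: -8 × 3 = -24 m/s
3–8 s: -6 × 5 = -30 m/s
8–10 s: 1 × 2 = 2 m/s
10–15 s: 8 × 5 = 40 m/s
15–20 s: -4 × 5 = -20 m/s
Δv = -32 m/s, so v(20) = -2 + (-32) = -34 m/s.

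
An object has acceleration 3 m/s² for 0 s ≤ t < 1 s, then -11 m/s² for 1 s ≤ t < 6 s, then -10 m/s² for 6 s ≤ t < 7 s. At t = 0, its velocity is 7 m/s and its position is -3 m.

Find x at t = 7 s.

-132 m

On each constant-a segment, Δv = aΔt and Δx = v₀Δt + ½aΔt²; chain segment to segment.
0–1 s: v starts 7 m/s; Δx = 7·1 + ½·3·1² = 8.5 m; v ends 10 m/s.
1–6 s: v starts 10 m/s; Δx = 10·5 + ½·-11·5² = -87.5 m; v ends -45 m/s.
6–7 s: v starts -45 m/s; Δx = -45·1 + ½·-10·1² = -50 m; v ends -55 m/s.
x(7) = -3 + Σ Δx = -132 m.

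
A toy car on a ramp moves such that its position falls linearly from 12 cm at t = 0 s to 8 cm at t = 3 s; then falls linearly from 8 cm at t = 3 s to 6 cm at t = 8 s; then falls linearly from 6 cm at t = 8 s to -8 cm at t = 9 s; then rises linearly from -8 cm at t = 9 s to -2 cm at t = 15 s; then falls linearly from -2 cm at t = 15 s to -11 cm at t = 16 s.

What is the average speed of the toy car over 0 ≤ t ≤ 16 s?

2.1875 cm/s

Average speed = (total path length)/(elapsed time); on a piecewise-linear x-t graph the path length is Σ|Δx|.
0–3 s: |Δx| = |8 − 12| = 4 cm
3–8 s: |Δx| = |6 − 8| = 2 cm
8–9 s: |Δx| = |-8 − 6| = 14 cm
9–15 s: |Δx| = |-2 − -8| = 6 cm
15–16 s: |Δx| = |-11 − -2| = 9 cm
Total path = 35 cm; average speed = 35/16 = 2.1875 cm/s.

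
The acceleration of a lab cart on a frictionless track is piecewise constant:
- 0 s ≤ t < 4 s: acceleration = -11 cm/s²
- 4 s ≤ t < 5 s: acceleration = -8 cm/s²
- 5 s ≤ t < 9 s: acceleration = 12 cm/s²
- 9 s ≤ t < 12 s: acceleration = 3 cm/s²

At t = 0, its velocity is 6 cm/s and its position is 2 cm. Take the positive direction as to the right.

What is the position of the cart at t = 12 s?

-172.5 cm

On each constant-a segment, Δv = aΔt and Δx = v₀Δt + ½aΔt²; chain segment to segment.
0–4 s: v starts 6 cm/s; Δx = 6·4 + ½·-11·4² = -64 cm; v ends -38 cm/s.
4–5 s: v starts -38 cm/s; Δx = -38·1 + ½·-8·1² = -42 cm; v ends -46 cm/s.
5–9 s: v starts -46 cm/s; Δx = -46·4 + ½·12·4² = -88 cm; v ends 2 cm/s.
9–12 s: v starts 2 cm/s; Δx = 2·3 + ½·3·3² = 19.5 cm; v ends 11 cm/s.
x(12) = 2 + Σ Δx = -172.5 cm.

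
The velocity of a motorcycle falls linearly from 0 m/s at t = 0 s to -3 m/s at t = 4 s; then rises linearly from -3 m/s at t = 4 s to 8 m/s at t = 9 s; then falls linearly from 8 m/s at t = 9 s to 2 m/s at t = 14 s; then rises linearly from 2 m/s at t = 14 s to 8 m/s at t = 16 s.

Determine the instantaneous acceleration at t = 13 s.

Acceleration is the slope of the v-t graph on 9–14 s: (2 − 8)/(14 − 9) = -1.2 m/s².

-1.2 m/s²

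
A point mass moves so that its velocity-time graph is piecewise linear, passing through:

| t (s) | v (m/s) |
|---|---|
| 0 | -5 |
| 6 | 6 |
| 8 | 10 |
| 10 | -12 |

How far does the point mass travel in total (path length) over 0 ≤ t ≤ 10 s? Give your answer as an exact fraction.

481/11 m

Total distance travelled is ∫|v| dt — sum the magnitudes of each area piece.
0–6 s: v = 0 at t = 30/11 s; triangle areas 75/11 + 108/11 = 183/11 m
6–8 s: |½(6 + 10)(2)| = 16 m
8–10 s: v = 0 at t = 98/11 s; triangle areas 50/11 + 72/11 = 122/11 m
Total distance = 481/11 m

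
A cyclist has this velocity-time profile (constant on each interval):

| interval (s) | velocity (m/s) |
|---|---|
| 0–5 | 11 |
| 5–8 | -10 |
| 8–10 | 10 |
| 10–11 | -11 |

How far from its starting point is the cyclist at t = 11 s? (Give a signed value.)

Displacement is the signed area under the v-t curve.
0–5 s: 11 × 5 = 55 m
5–8 s: -10 × 3 = -30 m
8–10 s: 10 × 2 = 20 m
10–11 s: -11 × 1 = -11 m
Net displacement = 34 m

34 m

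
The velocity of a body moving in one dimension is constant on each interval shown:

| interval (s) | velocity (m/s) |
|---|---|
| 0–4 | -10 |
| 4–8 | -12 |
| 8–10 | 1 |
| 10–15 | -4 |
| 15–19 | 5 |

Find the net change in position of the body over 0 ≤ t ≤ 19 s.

Displacement is the signed area under the v-t curve.
0–4 s: -10 × 4 = -40 m
4–8 s: -12 × 4 = -48 m
8–10 s: 1 × 2 = 2 m
10–15 s: -4 × 5 = -20 m
15–19 s: 5 × 4 = 20 m
Net displacement = -86 m

-86 m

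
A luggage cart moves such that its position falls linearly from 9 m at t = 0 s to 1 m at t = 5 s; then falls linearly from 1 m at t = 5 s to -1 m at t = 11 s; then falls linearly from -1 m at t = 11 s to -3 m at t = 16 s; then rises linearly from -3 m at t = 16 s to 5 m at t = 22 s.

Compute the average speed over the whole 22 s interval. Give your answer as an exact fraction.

Average speed = (total path length)/(elapsed time); on a piecewise-linear x-t graph the path length is Σ|Δx|.
0–5 s: |Δx| = |1 − 9| = 8 m
5–11 s: |Δx| = |-1 − 1| = 2 m
11–16 s: |Δx| = |-3 − -1| = 2 m
16–22 s: |Δx| = |5 − -3| = 8 m
Total path = 20 m; average speed = 20/22 = 10/11 m/s.

10/11 m/s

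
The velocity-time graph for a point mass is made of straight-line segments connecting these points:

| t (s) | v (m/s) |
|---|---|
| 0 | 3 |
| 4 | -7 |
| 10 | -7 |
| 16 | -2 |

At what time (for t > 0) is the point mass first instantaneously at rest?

v changes sign on 0–4 s (from 3 to -7); the graph is linear there, so v = 0 at t = 0 + (-3)·(4 − 0)/(-7 − 3) = 1.2 s.

t = 1.2 s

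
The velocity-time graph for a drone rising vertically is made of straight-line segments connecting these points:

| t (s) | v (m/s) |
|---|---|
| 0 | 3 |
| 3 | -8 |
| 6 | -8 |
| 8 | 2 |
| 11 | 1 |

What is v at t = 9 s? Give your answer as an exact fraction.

5/3 m/s

On 8–11 s the graph is linear from 2 to 1 m/s: v(9) = 2 + (1 − 2)·(9 − 8)/(11 − 8) = 5/3 m/s.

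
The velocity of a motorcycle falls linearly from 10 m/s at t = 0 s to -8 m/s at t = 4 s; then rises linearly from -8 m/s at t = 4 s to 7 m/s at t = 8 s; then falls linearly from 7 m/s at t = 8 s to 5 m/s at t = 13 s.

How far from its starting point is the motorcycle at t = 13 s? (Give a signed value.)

32 m

Displacement is the signed area under the v-t curve.
0–4 s: ½(10 + -8)(4) = 4 m
4–8 s: ½(-8 + 7)(4) = -2 m
8–13 s: ½(7 + 5)(5) = 30 m
Net displacement = 32 m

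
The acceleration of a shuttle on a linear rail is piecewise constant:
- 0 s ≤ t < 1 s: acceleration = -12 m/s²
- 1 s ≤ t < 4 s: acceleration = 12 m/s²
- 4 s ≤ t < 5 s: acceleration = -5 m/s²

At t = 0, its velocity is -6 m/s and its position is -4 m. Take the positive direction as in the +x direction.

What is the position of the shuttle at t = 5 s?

On each constant-a segment, Δv = aΔt and Δx = v₀Δt + ½aΔt²; chain segment to segment.
0–1 s: v starts -6 m/s; Δx = -6·1 + ½·-12·1² = -12 m; v ends -18 m/s.
1–4 s: v starts -18 m/s; Δx = -18·3 + ½·12·3² = 0 m; v ends 18 m/s.
4–5 s: v starts 18 m/s; Δx = 18·1 + ½·-5·1² = 15.5 m; v ends 13 m/s.
x(5) = -4 + Σ Δx = -0.5 m.

-0.5 m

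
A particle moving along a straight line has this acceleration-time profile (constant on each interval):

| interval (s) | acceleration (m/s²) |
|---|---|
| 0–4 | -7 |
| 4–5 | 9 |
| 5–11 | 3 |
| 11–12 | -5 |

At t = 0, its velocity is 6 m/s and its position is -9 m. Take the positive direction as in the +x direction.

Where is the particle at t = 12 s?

-80 m

On each constant-a segment, Δv = aΔt and Δx = v₀Δt + ½aΔt²; chain segment to segment.
0–4 s: v starts 6 m/s; Δx = 6·4 + ½·-7·4² = -32 m; v ends -22 m/s.
4–5 s: v starts -22 m/s; Δx = -22·1 + ½·9·1² = -17.5 m; v ends -13 m/s.
5–11 s: v starts -13 m/s; Δx = -13·6 + ½·3·6² = -24 m; v ends 5 m/s.
11–12 s: v starts 5 m/s; Δx = 5·1 + ½·-5·1² = 2.5 m; v ends 0 m/s.
x(12) = -9 + Σ Δx = -80 m.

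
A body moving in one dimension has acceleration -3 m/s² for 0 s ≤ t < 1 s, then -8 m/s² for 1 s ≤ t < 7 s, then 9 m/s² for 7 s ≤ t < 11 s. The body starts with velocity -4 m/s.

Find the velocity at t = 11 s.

-19 m/s

Δv equals the area under the a-t graph; then v = v₀ + Δv.
0–1 s: -3 × 1 = -3 m/s
1–7 s: -8 × 6 = -48 m/s
7–11 s: 9 × 4 = 36 m/s
Δv = -15 m/s, so v(11) = -4 + (-15) = -19 m/s.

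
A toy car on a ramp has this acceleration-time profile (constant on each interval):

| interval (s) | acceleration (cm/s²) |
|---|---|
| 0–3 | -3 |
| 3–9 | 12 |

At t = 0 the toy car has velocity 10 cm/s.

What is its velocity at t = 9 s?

73 cm/s

Δv equals the area under the a-t graph; then v = v₀ + Δv.
0–3 s: -3 × 3 = -9 cm/s
3–9 s: 12 × 6 = 72 cm/s
Δv = 63 cm/s, so v(9) = 10 + (63) = 73 cm/s.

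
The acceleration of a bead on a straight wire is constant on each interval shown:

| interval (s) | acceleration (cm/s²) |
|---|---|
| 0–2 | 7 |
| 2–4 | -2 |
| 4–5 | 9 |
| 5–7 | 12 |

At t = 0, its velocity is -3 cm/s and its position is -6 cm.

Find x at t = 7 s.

87.5 cm

On each constant-a segment, Δv = aΔt and Δx = v₀Δt + ½aΔt²; chain segment to segment.
0–2 s: v starts -3 cm/s; Δx = -3·2 + ½·7·2² = 8 cm; v ends 11 cm/s.
2–4 s: v starts 11 cm/s; Δx = 11·2 + ½·-2·2² = 18 cm; v ends 7 cm/s.
4–5 s: v starts 7 cm/s; Δx = 7·1 + ½·9·1² = 11.5 cm; v ends 16 cm/s.
5–7 s: v starts 16 cm/s; Δx = 16·2 + ½·12·2² = 56 cm; v ends 40 cm/s.
x(7) = -6 + Σ Δx = 87.5 cm.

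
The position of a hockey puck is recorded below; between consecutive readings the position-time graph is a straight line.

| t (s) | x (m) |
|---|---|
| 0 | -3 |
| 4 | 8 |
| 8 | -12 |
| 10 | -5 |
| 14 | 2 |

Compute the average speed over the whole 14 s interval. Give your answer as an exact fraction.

45/14 m/s

Average speed = (total path length)/(elapsed time); on a piecewise-linear x-t graph the path length is Σ|Δx|.
0–4 s: |Δx| = |8 − -3| = 11 m
4–8 s: |Δx| = |-12 − 8| = 20 m
8–10 s: |Δx| = |-5 − -12| = 7 m
10–14 s: |Δx| = |2 − -5| = 7 m
Total path = 45 m; average speed = 45/14 = 45/14 m/s.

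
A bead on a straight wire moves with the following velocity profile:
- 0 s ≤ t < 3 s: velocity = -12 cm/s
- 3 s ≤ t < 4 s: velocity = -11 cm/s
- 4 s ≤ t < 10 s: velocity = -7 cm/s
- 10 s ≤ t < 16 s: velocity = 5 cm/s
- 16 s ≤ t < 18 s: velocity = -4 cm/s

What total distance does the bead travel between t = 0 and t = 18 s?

Distance (not displacement) is the total path length: add the absolute areas under v-t.
0–3 s: |-12| × 3 = 36 cm
3–4 s: |-11| × 1 = 11 cm
4–10 s: |-7| × 6 = 42 cm
10–16 s: |5| × 6 = 30 cm
16–18 s: |-4| × 2 = 8 cm
Total distance = 127 cm

127 cm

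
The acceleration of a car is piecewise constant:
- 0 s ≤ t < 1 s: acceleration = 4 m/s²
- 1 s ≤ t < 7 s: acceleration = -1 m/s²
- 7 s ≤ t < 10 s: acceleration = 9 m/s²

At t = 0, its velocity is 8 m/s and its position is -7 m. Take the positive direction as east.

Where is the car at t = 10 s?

On each constant-a segment, Δv = aΔt and Δx = v₀Δt + ½aΔt²; chain segment to segment.
0–1 s: v starts 8 m/s; Δx = 8·1 + ½·4·1² = 10 m; v ends 12 m/s.
1–7 s: v starts 12 m/s; Δx = 12·6 + ½·-1·6² = 54 m; v ends 6 m/s.
7–10 s: v starts 6 m/s; Δx = 6·3 + ½·9·3² = 58.5 m; v ends 33 m/s.
x(10) = -7 + Σ Δx = 115.5 m.

115.5 m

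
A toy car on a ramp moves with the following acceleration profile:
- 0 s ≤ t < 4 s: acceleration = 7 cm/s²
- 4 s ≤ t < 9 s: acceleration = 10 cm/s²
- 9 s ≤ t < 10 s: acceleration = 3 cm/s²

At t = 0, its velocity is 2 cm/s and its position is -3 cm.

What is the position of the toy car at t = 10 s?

On each constant-a segment, Δv = aΔt and Δx = v₀Δt + ½aΔt²; chain segment to segment.
0–4 s: v starts 2 cm/s; Δx = 2·4 + ½·7·4² = 64 cm; v ends 30 cm/s.
4–9 s: v starts 30 cm/s; Δx = 30·5 + ½·10·5² = 275 cm; v ends 80 cm/s.
9–10 s: v starts 80 cm/s; Δx = 80·1 + ½·3·1² = 81.5 cm; v ends 83 cm/s.
x(10) = -3 + Σ Δx = 417.5 cm.

417.5 cm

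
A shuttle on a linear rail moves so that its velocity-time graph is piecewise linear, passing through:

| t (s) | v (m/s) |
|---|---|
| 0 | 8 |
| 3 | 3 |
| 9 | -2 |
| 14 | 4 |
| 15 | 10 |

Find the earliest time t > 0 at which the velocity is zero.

t = 6.6 s

v changes sign on 3–9 s (from 3 to -2); the graph is linear there, so v = 0 at t = 3 + (-3)·(9 − 3)/(-2 − 3) = 6.6 s.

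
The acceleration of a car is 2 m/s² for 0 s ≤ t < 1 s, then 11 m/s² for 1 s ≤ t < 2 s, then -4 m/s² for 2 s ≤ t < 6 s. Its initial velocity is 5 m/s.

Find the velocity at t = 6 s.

2 m/s

Δv equals the area under the a-t graph; then v = v₀ + Δv.
0–1 s: 2 × 1 = 2 m/s
1–2 s: 11 × 1 = 11 m/s
2–6 s: -4 × 4 = -16 m/s
Δv = -3 m/s, so v(6) = 5 + (-3) = 2 m/s.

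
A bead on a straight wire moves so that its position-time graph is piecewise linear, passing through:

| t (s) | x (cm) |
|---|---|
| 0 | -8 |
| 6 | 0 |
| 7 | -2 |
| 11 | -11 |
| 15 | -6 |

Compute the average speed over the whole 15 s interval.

Average speed = (total path length)/(elapsed time); on a piecewise-linear x-t graph the path length is Σ|Δx|.
0–6 s: |Δx| = |0 − -8| = 8 cm
6–7 s: |Δx| = |-2 − 0| = 2 cm
7–11 s: |Δx| = |-11 − -2| = 9 cm
11–15 s: |Δx| = |-6 − -11| = 5 cm
Total path = 24 cm; average speed = 24/15 = 1.6 cm/s.

1.6 cm/s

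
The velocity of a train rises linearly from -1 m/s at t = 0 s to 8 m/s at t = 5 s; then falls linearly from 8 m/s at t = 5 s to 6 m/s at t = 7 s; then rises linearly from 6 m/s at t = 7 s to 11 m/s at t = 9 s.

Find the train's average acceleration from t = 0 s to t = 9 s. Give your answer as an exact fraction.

4/3 m/s²

Average acceleration = Δv/Δt = (11 − -1)/(9 − 0) = 4/3 m/s².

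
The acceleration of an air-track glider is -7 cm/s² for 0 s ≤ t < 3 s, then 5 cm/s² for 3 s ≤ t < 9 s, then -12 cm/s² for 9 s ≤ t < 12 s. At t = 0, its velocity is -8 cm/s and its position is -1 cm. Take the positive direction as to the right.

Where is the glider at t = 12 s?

-191.5 cm

On each constant-a segment, Δv = aΔt and Δx = v₀Δt + ½aΔt²; chain segment to segment.
0–3 s: v starts -8 cm/s; Δx = -8·3 + ½·-7·3² = -55.5 cm; v ends -29 cm/s.
3–9 s: v starts -29 cm/s; Δx = -29·6 + ½·5·6² = -84 cm; v ends 1 cm/s.
9–12 s: v starts 1 cm/s; Δx = 1·3 + ½·-12·3² = -51 cm; v ends -35 cm/s.
x(12) = -1 + Σ Δx = -191.5 cm.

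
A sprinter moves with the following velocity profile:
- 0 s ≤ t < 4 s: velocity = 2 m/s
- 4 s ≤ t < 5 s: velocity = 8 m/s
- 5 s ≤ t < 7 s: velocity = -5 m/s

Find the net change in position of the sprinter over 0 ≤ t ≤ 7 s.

6 m

Net displacement equals the area under the velocity-time graph (areas below the axis count negative).
0–4 s: 2 × 4 = 8 m
4–5 s: 8 × 1 = 8 m
5–7 s: -5 × 2 = -10 m
Net displacement = 6 m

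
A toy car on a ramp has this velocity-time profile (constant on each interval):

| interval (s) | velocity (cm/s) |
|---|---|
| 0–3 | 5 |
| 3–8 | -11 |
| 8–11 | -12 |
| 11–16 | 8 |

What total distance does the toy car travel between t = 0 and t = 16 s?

Distance (not displacement) is the total path length: add the absolute areas under v-t.
0–3 s: |5| × 3 = 15 cm
3–8 s: |-11| × 5 = 55 cm
8–11 s: |-12| × 3 = 36 cm
11–16 s: |8| × 5 = 40 cm
Total distance = 146 cm

146 cm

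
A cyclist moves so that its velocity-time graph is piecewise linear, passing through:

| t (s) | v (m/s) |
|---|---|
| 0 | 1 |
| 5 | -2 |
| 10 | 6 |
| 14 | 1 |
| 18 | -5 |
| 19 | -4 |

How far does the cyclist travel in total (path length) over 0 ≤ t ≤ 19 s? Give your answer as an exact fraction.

263/6 m

Distance (not displacement) is the total path length: add the absolute areas under v-t.
0–5 s: v = 0 at t = 5/3 s; triangle areas 5/6 + 10/3 = 25/6 m
5–10 s: v = 0 at t = 6.25 s; triangle areas 1.25 + 11.25 = 12.5 m
10–14 s: |½(6 + 1)(4)| = 14 m
14–18 s: v = 0 at t = 44/3 s; triangle areas 1/3 + 25/3 = 26/3 m
18–19 s: |½(-5 + -4)(1)| = 4.5 m
Total distance = 263/6 m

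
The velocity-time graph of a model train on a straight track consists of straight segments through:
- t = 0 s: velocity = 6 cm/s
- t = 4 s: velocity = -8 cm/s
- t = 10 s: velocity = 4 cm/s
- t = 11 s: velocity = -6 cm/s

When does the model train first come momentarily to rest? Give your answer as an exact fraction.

v changes sign on 0–4 s (from 6 to -8); the graph is linear there, so v = 0 at t = 0 + (-6)·(4 − 0)/(-8 − 6) = 12/7 s.

t = 12/7 s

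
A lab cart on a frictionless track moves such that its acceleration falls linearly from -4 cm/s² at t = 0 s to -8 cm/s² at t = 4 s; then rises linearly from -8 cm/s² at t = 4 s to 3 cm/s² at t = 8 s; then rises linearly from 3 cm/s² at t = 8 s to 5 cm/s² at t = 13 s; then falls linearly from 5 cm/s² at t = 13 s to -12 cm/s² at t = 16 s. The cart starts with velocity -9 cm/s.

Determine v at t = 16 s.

-33.5 cm/s

Δv equals the area under the a-t graph; then v = v₀ + Δv.
0–4 s: ½(-4 + -8)(4) = -24 cm/s
4–8 s: ½(-8 + 3)(4) = -10 cm/s
8–13 s: ½(3 + 5)(5) = 20 cm/s
13–16 s: ½(5 + -12)(3) = -10.5 cm/s
Δv = -24.5 cm/s, so v(16) = -9 + (-24.5) = -33.5 cm/s.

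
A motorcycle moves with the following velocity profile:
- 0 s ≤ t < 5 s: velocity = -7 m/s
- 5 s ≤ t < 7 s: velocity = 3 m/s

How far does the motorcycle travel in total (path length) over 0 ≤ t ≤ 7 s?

41 m

Total distance travelled is ∫|v| dt — sum the magnitudes of each area piece.
0–5 s: |-7| × 5 = 35 m
5–7 s: |3| × 2 = 6 m
Total distance = 41 m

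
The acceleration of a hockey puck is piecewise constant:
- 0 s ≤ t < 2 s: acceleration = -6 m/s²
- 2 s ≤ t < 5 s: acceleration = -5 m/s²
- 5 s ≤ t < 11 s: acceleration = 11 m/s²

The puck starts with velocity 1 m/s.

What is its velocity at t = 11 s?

Δv equals the area under the a-t graph; then v = v₀ + Δv.
0–2 s: -6 × 2 = -12 m/s
2–5 s: -5 × 3 = -15 m/s
5–11 s: 11 × 6 = 66 m/s
Δv = 39 m/s, so v(11) = 1 + (39) = 40 m/s.

40 m/s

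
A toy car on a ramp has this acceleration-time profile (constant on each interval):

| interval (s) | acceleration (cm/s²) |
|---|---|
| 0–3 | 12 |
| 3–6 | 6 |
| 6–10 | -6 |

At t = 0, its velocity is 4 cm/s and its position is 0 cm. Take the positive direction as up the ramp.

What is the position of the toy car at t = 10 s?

On each constant-a segment, Δv = aΔt and Δx = v₀Δt + ½aΔt²; chain segment to segment.
0–3 s: v starts 4 cm/s; Δx = 4·3 + ½·12·3² = 66 cm; v ends 40 cm/s.
3–6 s: v starts 40 cm/s; Δx = 40·3 + ½·6·3² = 147 cm; v ends 58 cm/s.
6–10 s: v starts 58 cm/s; Δx = 58·4 + ½·-6·4² = 184 cm; v ends 34 cm/s.
x(10) = 0 + Σ Δx = 397 cm.

397 cm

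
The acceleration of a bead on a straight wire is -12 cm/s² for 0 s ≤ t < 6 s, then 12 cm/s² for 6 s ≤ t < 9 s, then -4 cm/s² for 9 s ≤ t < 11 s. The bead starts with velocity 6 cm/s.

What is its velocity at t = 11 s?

-38 cm/s

Δv equals the area under the a-t graph; then v = v₀ + Δv.
0–6 s: -12 × 6 = -72 cm/s
6–9 s: 12 × 3 = 36 cm/s
9–11 s: -4 × 2 = -8 cm/s
Δv = -44 cm/s, so v(11) = 6 + (-44) = -38 cm/s.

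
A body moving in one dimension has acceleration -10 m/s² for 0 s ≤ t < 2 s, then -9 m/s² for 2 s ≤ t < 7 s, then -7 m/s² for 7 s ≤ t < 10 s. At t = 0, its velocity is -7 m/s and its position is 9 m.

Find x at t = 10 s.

-520 m

On each constant-a segment, Δv = aΔt and Δx = v₀Δt + ½aΔt²; chain segment to segment.
0–2 s: v starts -7 m/s; Δx = -7·2 + ½·-10·2² = -34 m; v ends -27 m/s.
2–7 s: v starts -27 m/s; Δx = -27·5 + ½·-9·5² = -247.5 m; v ends -72 m/s.
7–10 s: v starts -72 m/s; Δx = -72·3 + ½·-7·3² = -247.5 m; v ends -93 m/s.
x(10) = 9 + Σ Δx = -520 m.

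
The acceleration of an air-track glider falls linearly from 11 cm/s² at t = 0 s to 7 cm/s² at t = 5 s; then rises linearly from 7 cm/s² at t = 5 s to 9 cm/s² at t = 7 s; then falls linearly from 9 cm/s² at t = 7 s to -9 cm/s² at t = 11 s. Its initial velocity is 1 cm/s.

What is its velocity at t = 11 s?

Δv equals the area under the a-t graph; then v = v₀ + Δv.
0–5 s: ½(11 + 7)(5) = 45 cm/s
5–7 s: ½(7 + 9)(2) = 16 cm/s
7–11 s: ½(9 + -9)(4) = 0 cm/s
Δv = 61 cm/s, so v(11) = 1 + (61) = 62 cm/s.

62 cm/s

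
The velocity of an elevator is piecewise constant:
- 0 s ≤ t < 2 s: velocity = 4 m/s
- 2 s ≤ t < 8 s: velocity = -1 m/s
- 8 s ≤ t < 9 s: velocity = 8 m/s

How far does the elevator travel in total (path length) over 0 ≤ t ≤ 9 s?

22 m

Total distance travelled is ∫|v| dt — sum the magnitudes of each area piece.
0–2 s: |4| × 2 = 8 m
2–8 s: |-1| × 6 = 6 m
8–9 s: |8| × 1 = 8 m
Total distance = 22 m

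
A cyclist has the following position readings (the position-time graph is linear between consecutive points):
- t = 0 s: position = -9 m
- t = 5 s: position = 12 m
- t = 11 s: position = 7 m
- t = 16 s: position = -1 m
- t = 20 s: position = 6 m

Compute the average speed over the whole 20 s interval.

2.05 m/s

Average speed = (total path length)/(elapsed time); on a piecewise-linear x-t graph the path length is Σ|Δx|.
0–5 s: |Δx| = |12 − -9| = 21 m
5–11 s: |Δx| = |7 − 12| = 5 m
11–16 s: |Δx| = |-1 − 7| = 8 m
16–20 s: |Δx| = |6 − -1| = 7 m
Total path = 41 m; average speed = 41/20 = 2.05 m/s.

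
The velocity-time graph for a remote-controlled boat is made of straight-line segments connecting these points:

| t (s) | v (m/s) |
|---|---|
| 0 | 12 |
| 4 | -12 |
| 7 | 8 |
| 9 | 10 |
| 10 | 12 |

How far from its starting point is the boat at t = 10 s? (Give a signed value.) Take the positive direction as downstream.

23 m

Net displacement equals the area under the velocity-time graph (areas below the axis count negative).
0–4 s: ½(12 + -12)(4) = 0 m
4–7 s: ½(-12 + 8)(3) = -6 m
7–9 s: ½(8 + 10)(2) = 18 m
9–10 s: ½(10 + 12)(1) = 11 m
Net displacement = 23 m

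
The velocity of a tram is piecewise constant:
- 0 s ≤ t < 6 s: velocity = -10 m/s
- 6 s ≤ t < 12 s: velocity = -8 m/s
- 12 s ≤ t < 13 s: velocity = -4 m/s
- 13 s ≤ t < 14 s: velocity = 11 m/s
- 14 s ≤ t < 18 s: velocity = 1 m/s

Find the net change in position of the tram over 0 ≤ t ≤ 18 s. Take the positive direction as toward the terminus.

Displacement is the signed area under the v-t curve.
0–6 s: -10 × 6 = -60 m
6–12 s: -8 × 6 = -48 m
12–13 s: -4 × 1 = -4 m
13–14 s: 11 × 1 = 11 m
14–18 s: 1 × 4 = 4 m
Net displacement = -97 m

-97 m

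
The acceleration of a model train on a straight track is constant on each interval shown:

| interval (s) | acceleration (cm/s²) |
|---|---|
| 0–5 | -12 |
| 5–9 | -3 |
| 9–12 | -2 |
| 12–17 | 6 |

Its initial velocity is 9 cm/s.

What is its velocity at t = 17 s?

-39 cm/s

Δv equals the area under the a-t graph; then v = v₀ + Δv.
0–5 s: -12 × 5 = -60 cm/s
5–9 s: -3 × 4 = -12 cm/s
9–12 s: -2 × 3 = -6 cm/s
12–17 s: 6 × 5 = 30 cm/s
Δv = -48 cm/s, so v(17) = 9 + (-48) = -39 cm/s.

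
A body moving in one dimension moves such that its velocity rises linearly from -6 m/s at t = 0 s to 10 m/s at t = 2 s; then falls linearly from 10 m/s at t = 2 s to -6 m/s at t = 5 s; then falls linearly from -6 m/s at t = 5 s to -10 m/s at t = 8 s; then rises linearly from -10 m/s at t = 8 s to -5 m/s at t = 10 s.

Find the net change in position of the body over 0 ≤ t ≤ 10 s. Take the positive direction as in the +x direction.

Displacement is the signed area under the v-t curve.
0–2 s: ½(-6 + 10)(2) = 4 m
2–5 s: ½(10 + -6)(3) = 6 m
5–8 s: ½(-6 + -10)(3) = -24 m
8–10 s: ½(-10 + -5)(2) = -15 m
Net displacement = -29 m

-29 m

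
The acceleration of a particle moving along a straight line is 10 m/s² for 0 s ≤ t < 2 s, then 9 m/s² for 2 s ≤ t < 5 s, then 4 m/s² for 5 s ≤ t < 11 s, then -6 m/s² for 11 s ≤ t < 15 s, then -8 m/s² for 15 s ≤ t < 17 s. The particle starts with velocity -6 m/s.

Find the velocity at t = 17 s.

Δv equals the area under the a-t graph; then v = v₀ + Δv.
0–2 s: 10 × 2 = 20 m/s
2–5 s: 9 × 3 = 27 m/s
5–11 s: 4 × 6 = 24 m/s
11–15 s: -6 × 4 = -24 m/s
15–17 s: -8 × 2 = -16 m/s
Δv = 31 m/s, so v(17) = -6 + (31) = 25 m/s.

25 m/s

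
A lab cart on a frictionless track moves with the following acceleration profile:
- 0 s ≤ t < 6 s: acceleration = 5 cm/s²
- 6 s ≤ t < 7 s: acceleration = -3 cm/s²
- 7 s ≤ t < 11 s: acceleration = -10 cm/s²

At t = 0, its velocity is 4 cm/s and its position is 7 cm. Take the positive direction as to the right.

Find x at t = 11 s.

197.5 cm

On each constant-a segment, Δv = aΔt and Δx = v₀Δt + ½aΔt²; chain segment to segment.
0–6 s: v starts 4 cm/s; Δx = 4·6 + ½·5·6² = 114 cm; v ends 34 cm/s.
6–7 s: v starts 34 cm/s; Δx = 34·1 + ½·-3·1² = 32.5 cm; v ends 31 cm/s.
7–11 s: v starts 31 cm/s; Δx = 31·4 + ½·-10·4² = 44 cm; v ends -9 cm/s.
x(11) = 7 + Σ Δx = 197.5 cm.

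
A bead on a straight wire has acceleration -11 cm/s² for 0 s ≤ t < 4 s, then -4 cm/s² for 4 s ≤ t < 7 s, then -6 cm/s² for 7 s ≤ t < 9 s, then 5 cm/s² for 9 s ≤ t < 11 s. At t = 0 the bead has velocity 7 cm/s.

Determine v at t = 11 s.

-51 cm/s

Δv equals the area under the a-t graph; then v = v₀ + Δv.
0–4 s: -11 × 4 = -44 cm/s
4–7 s: -4 × 3 = -12 cm/s
7–9 s: -6 × 2 = -12 cm/s
9–11 s: 5 × 2 = 10 cm/s
Δv = -58 cm/s, so v(11) = 7 + (-58) = -51 cm/s.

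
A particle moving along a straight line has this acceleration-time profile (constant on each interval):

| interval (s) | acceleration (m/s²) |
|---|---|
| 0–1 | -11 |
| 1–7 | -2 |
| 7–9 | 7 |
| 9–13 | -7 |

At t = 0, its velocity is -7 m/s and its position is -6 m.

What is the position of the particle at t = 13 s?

-328.5 m

On each constant-a segment, Δv = aΔt and Δx = v₀Δt + ½aΔt²; chain segment to segment.
0–1 s: v starts -7 m/s; Δx = -7·1 + ½·-11·1² = -12.5 m; v ends -18 m/s.
1–7 s: v starts -18 m/s; Δx = -18·6 + ½·-2·6² = -144 m; v ends -30 m/s.
7–9 s: v starts -30 m/s; Δx = -30·2 + ½·7·2² = -46 m; v ends -16 m/s.
9–13 s: v starts -16 m/s; Δx = -16·4 + ½·-7·4² = -120 m; v ends -44 m/s.
x(13) = -6 + Σ Δx = -328.5 m.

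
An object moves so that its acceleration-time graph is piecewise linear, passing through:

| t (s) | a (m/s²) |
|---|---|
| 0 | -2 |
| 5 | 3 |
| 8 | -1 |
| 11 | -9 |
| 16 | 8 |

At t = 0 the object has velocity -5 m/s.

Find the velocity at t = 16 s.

-17 m/s

Δv equals the area under the a-t graph; then v = v₀ + Δv.
0–5 s: ½(-2 + 3)(5) = 2.5 m/s
5–8 s: ½(3 + -1)(3) = 3 m/s
8–11 s: ½(-1 + -9)(3) = -15 m/s
11–16 s: ½(-9 + 8)(5) = -2.5 m/s
Δv = -12 m/s, so v(16) = -5 + (-12) = -17 m/s.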